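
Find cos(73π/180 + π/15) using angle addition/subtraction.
cos(73π/180 + π/15) = cos 73π/180 cos π/15 - sin 73π/180 sin π/15 = 0.08716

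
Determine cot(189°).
cot(189°) = 6.314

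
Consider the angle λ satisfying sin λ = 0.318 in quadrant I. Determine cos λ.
cos λ = √(1 - sin²λ) = 0.9481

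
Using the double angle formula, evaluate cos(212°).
cos(212°) = cos²106° - sin²106° = -0.848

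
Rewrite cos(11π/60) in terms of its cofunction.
cos(11π/60) = sin(π/2 - 11π/60) = sin(19π/60)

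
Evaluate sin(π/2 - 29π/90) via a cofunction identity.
sin(π/2 - 29π/90) = cos(29π/90) = 0.5299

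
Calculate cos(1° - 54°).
cos(1° - 54°) = cos 1° cos 54° + sin 1° sin 54° = 0.6018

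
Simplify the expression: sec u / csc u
sec u / csc u = tan u (using Reciprocal identities)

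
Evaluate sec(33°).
sec(33°) = 1.192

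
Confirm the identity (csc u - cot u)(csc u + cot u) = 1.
LHS = csc²u - cot²u = (1 + cot²u) - cot²u = 1 = RHS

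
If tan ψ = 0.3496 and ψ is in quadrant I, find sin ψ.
sin ψ = 0.33 (using tan²ψ + 1 = sec²ψ)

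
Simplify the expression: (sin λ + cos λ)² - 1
(sin λ + cos λ)² - 1 = sin(2λ) (using Pythagorean + double angle)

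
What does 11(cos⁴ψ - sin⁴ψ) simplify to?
11(cos⁴ψ - sin⁴ψ) = 11(cos(2ψ)) (using Factoring + double angle)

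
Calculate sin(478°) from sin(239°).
sin(478°) = 2 sin 239° cos 239° = 0.8829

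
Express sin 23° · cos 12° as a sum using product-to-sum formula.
sin 23° cos 12° = (1/2)[sin(23°+12°) + sin(23°-12°)]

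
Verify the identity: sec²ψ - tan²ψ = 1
LHS = 1/cos²ψ - sin²ψ/cos²ψ = (1 - sin²ψ)/cos²ψ = cos²ψ/cos²ψ = 1 = RHS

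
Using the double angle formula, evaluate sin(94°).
sin(94°) = 2 sin 47° cos 47° = 0.9976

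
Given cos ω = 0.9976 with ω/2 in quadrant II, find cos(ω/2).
cos(ω/2) = ±√((1 + cos ω)/2); negative since ω/2 ∈ QII, so cos(ω/2) = -0.9994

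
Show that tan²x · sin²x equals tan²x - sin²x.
RHS = sin²x/cos²x - sin²x = sin²x(1/cos²x - 1) = sin²x · (1 - cos²x)/cos²x = sin²x · sin²x/cos²x = sin²x · tan²x = LHS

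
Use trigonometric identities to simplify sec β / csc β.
sec β / csc β = tan β (using Reciprocal identities)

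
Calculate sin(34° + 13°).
sin(34° + 13°) = sin 34° cos 13° + cos 34° sin 13° = 0.7314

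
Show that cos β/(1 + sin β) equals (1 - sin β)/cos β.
RHS = (1 - sin β)(1 + sin β) / (cos β(1 + sin β)) = (1 - sin²β) / (cos β(1 + sin β)) = cos²β / (cos β(1 + sin β)) = cos β/(1 + sin β) = LHS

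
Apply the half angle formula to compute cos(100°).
cos(100°) = -√((1 + cos 200°)/2) = -0.1736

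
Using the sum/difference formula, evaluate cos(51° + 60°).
cos(51° + 60°) = cos 51° cos 60° - sin 51° sin 60° = -0.3584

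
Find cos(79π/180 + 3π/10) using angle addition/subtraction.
cos(79π/180 + 3π/10) = cos 79π/180 cos 3π/10 - sin 79π/180 sin 3π/10 = -0.682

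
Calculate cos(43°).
cos(43°) = 0.7314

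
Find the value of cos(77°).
cos(77°) = 0.225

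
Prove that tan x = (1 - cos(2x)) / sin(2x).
RHS = 2sin²x / (2 sin x cos x) = sin x/cos x = tan x = LHS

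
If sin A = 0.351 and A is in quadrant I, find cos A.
cos A = 0.9364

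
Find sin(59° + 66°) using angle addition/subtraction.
sin(59° + 66°) = sin 59° cos 66° + cos 59° sin 66° = 0.8192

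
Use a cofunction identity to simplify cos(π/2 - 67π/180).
cos(π/2 - 67π/180) = sin(67π/180)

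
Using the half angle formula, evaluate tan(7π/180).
tan(7π/180) = sin 7π/90 / (1 + cos 7π/90) = 0.1228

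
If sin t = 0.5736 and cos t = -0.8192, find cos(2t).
cos(2t) = cos²t - sin²t = 0.3421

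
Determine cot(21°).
cot(21°) = 2.605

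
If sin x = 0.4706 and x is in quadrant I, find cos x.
cos x = 0.8823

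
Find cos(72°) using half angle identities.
cos(72°) = √((1 + cos 144°)/2) = 0.309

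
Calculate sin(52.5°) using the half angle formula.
sin(52.5°) = √((1 - cos 105°)/2) = 0.7934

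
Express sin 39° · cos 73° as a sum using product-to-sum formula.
sin 39° cos 73° = (1/2)[sin(39°+73°) + sin(39°-73°)]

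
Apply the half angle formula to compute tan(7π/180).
tan(7π/180) = sin 7π/90 / (1 + cos 7π/90) = 0.1228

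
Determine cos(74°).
cos(74°) = 0.2756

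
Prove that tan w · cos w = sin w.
LHS = (sin w/cos w) · cos w = sin w = RHS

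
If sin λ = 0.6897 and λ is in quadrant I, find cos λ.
cos λ = 0.7241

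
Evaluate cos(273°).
cos(273°) = 0.05234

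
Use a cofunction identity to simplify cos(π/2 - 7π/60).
cos(π/2 - 7π/60) = sin(7π/60)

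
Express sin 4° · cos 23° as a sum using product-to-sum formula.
sin 4° cos 23° = (1/2)[sin(4°+23°) + sin(4°-23°)]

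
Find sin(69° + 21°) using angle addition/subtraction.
sin(69° + 21°) = sin 69° cos 21° + cos 69° sin 21° = 1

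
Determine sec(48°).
sec(48°) = 1.494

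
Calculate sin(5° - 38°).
sin(5° - 38°) = sin 5° cos 38° - cos 5° sin 38° = -0.5446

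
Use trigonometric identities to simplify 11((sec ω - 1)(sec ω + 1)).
11((sec ω - 1)(sec ω + 1)) = 11(tan²ω) (using Diff. of squares)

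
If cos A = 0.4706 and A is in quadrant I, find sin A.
sin A = 0.8823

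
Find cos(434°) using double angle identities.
cos(434°) = cos²217° - sin²217° = 0.2756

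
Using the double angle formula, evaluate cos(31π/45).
cos(31π/45) = cos²31π/90 - sin²31π/90 = -0.5592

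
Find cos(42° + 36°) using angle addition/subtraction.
cos(42° + 36°) = cos 42° cos 36° - sin 42° sin 36° = 0.2079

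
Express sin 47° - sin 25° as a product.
sin 47° - sin 25° = 2 cos(36°) sin(11°)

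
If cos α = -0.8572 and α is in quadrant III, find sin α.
sin α = -0.515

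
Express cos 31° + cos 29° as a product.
cos 31° + cos 29° = 2 cos(30°) cos(1°)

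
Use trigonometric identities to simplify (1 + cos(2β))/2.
(1 + cos(2β))/2 = cos²β (using Power reduction)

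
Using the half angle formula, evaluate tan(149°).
tan(149°) = sin 298° / (1 + cos 298°) = -0.6009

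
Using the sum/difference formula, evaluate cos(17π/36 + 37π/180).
cos(17π/36 + 37π/180) = cos 17π/36 cos 37π/180 - sin 17π/36 sin 37π/180 = -0.5299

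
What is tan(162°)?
tan(162°) = -0.3249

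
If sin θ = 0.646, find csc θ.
csc θ = 1/sin θ = 1.548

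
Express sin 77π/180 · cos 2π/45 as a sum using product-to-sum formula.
sin 77π/180 cos 2π/45 = (1/2)[sin(77π/180+2π/45) + sin(77π/180-2π/45)]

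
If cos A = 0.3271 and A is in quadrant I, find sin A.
sin A = 0.945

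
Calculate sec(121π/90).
sec(121π/90) = -2.13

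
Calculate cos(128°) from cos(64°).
cos(128°) = cos²64° - sin²64° = -0.6157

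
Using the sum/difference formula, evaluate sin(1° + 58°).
sin(1° + 58°) = sin 1° cos 58° + cos 1° sin 58° = 0.8572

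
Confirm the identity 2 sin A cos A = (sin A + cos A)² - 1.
RHS = sin²A + 2 sin A cos A + cos²A - 1 = (sin²A + cos²A) + 2 sin A cos A - 1 = 1 + 2 sin A cos A - 1 = 2 sin A cos A = LHS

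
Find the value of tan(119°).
tan(119°) = -1.804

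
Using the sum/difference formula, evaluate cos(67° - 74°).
cos(67° - 74°) = cos 67° cos 74° + sin 67° sin 74° = 0.9925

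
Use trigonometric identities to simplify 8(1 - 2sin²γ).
8(1 - 2sin²γ) = 8(cos(2γ)) (using Double angle)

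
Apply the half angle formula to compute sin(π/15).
sin(π/15) = √((1 - cos 2π/15)/2) = 0.2079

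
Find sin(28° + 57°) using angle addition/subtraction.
sin(28° + 57°) = sin 28° cos 57° + cos 28° sin 57° = 0.9962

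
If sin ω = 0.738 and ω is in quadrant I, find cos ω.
cos ω = 0.6748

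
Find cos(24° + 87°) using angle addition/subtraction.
cos(24° + 87°) = cos 24° cos 87° - sin 24° sin 87° = -0.3584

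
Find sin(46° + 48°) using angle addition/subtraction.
sin(46° + 48°) = sin 46° cos 48° + cos 46° sin 48° = 0.9976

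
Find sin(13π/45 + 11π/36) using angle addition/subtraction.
sin(13π/45 + 11π/36) = sin 13π/45 cos 11π/36 + cos 13π/45 sin 11π/36 = 0.9563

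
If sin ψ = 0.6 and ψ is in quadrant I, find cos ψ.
cos ψ = 0.8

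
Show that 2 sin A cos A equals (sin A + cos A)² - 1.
RHS = sin²A + 2 sin A cos A + cos²A - 1 = (sin²A + cos²A) + 2 sin A cos A - 1 = 1 + 2 sin A cos A - 1 = 2 sin A cos A = LHS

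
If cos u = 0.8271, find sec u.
sec u = 1/cos u = 1.209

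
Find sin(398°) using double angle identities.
sin(398°) = 2 sin 199° cos 199° = 0.6157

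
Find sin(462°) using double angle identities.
sin(462°) = 2 sin 231° cos 231° = 0.9781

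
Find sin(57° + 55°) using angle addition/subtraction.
sin(57° + 55°) = sin 57° cos 55° + cos 57° sin 55° = 0.9272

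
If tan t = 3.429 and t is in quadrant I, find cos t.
cos t = 0.28 (using tan²t + 1 = sec²t)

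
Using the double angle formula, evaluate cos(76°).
cos(76°) = cos²38° - sin²38° = 0.2419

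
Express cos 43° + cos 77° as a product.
cos 43° + cos 77° = 2 cos(60°) cos(-17°)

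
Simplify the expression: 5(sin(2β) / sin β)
5(sin(2β) / sin β) = 5(2 cos β) (using Double angle)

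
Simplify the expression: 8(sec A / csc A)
8(sec A / csc A) = 8(tan A) (using Reciprocal identities)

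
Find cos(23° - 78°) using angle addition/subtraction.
cos(23° - 78°) = cos 23° cos 78° + sin 23° sin 78° = 0.5736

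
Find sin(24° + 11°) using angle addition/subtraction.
sin(24° + 11°) = sin 24° cos 11° + cos 24° sin 11° = 0.5736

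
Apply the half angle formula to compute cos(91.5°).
cos(91.5°) = -√((1 + cos 183°)/2) = -0.02618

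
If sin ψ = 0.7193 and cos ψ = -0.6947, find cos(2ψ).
cos(2ψ) = cos²ψ - sin²ψ = -0.03478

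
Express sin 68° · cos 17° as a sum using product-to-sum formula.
sin 68° cos 17° = (1/2)[sin(68°+17°) + sin(68°-17°)]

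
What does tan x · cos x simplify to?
tan x · cos x = sin x (using Quotient identity)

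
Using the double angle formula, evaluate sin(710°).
sin(710°) = 2 sin 355° cos 355° = -0.1736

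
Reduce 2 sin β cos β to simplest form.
2 sin β cos β = sin(2β) (using Double angle)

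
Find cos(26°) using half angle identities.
cos(26°) = √((1 + cos 52°)/2) = 0.8988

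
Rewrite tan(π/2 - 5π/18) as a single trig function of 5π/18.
tan(π/2 - 5π/18) = cot(5π/18)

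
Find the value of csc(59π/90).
csc(59π/90) = 1.133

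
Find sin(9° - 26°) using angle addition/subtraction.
sin(9° - 26°) = sin 9° cos 26° - cos 9° sin 26° = -0.2924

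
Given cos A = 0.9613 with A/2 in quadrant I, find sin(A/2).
sin(A/2) = ±√((1 - cos A)/2); positive since A/2 ∈ QI, so sin(A/2) = 0.1391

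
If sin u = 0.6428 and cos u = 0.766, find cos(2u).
cos(2u) = cos²u - sin²u = 0.1736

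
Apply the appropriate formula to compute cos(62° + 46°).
cos(62° + 46°) = cos 62° cos 46° - sin 62° sin 46° = -0.309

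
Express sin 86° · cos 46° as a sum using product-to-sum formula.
sin 86° cos 46° = (1/2)[sin(86°+46°) + sin(86°-46°)]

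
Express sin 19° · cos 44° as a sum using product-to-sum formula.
sin 19° cos 44° = (1/2)[sin(19°+44°) + sin(19°-44°)]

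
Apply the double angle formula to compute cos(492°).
cos(492°) = cos²246° - sin²246° = -0.6691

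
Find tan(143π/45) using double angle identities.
tan(143π/45) = 2 tan 143π/90 / (1 - tan²143π/90) = 0.6249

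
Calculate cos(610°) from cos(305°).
cos(610°) = cos²305° - sin²305° = -0.342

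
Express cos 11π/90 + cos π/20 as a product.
cos 11π/90 + cos π/20 = 2 cos(31π/360) cos(13π/360)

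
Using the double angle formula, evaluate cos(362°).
cos(362°) = 1 - 2sin²181° = 0.9994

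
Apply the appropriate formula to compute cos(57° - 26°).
cos(57° - 26°) = cos 57° cos 26° + sin 57° sin 26° = 0.8572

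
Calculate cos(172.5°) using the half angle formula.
cos(172.5°) = -√((1 + cos 345°)/2) = -0.9914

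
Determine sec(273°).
sec(273°) = 19.11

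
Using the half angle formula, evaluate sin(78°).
sin(78°) = √((1 - cos 156°)/2) = 0.9781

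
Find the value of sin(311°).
sin(311°) = -0.7547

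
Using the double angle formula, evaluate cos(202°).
cos(202°) = 1 - 2sin²101° = -0.9272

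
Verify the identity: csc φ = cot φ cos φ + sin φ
RHS = cos²φ/sin φ + sin φ = (cos²φ + sin²φ)/sin φ = 1/sin φ = csc φ = LHS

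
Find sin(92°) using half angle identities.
sin(92°) = √((1 - cos 184°)/2) = 0.9994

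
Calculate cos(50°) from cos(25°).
cos(50°) = cos²25° - sin²25° = 0.6428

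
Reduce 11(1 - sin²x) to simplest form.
11(1 - sin²x) = 11(cos²x) (using Pythagorean identity)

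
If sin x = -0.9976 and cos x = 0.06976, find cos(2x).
cos(2x) = cos²x - sin²x = -0.9903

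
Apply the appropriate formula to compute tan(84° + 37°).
tan(84° + 37°) = (tan 84° + tan 37°)/(1 - tan 84° tan 37°) = -1.664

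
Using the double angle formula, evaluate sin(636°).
sin(636°) = 2 sin 318° cos 318° = -0.9945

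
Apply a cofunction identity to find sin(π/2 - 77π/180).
sin(π/2 - 77π/180) = cos(77π/180) = 0.225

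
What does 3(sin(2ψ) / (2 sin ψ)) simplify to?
3(sin(2ψ) / (2 sin ψ)) = 3(cos ψ) (using Double angle)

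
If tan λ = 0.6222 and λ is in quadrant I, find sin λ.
sin λ = 0.5283 (using tan²λ + 1 = sec²λ)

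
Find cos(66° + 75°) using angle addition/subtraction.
cos(66° + 75°) = cos 66° cos 75° - sin 66° sin 75° = -0.7771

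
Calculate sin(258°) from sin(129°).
sin(258°) = 2 sin 129° cos 129° = -0.9781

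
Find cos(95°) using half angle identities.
cos(95°) = -√((1 + cos 190°)/2) = -0.08716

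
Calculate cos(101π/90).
cos(101π/90) = -0.9272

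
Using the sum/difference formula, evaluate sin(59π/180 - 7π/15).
sin(59π/180 - 7π/15) = sin 59π/180 cos 7π/15 - cos 59π/180 sin 7π/15 = -0.4226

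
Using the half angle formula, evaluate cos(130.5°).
cos(130.5°) = -√((1 + cos 261°)/2) = -0.6494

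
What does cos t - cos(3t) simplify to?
cos t - cos(3t) = 2 sin(2t) sin t (using Sum-to-product)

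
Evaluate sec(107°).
sec(107°) = -3.42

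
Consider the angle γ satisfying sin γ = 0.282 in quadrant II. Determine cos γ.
cos γ = ±√(1 - sin²γ) = -0.9594 (negative in QII)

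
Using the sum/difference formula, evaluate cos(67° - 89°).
cos(67° - 89°) = cos 67° cos 89° + sin 67° sin 89° = 0.9272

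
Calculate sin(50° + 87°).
sin(50° + 87°) = sin 50° cos 87° + cos 50° sin 87° = 0.682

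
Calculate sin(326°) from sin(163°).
sin(326°) = 2 sin 163° cos 163° = -0.5592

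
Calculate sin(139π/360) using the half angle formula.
sin(139π/360) = √((1 - cos 139π/180)/2) = 0.9367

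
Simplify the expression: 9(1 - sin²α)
9(1 - sin²α) = 9(cos²α) (using Pythagorean identity)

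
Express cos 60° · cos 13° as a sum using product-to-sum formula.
cos 60° cos 13° = (1/2)[cos(60°-13°) + cos(60°+13°)]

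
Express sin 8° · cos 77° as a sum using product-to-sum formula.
sin 8° cos 77° = (1/2)[sin(8°+77°) + sin(8°-77°)]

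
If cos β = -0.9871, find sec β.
sec β = 1/cos β = -1.013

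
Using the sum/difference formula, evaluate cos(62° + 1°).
cos(62° + 1°) = cos 62° cos 1° - sin 62° sin 1° = 0.454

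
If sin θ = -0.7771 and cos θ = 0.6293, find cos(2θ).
cos(2θ) = cos²θ - sin²θ = -0.2079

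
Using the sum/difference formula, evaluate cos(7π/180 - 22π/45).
cos(7π/180 - 22π/45) = cos 7π/180 cos 22π/45 + sin 7π/180 sin 22π/45 = 0.1564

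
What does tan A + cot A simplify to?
tan A + cot A = sec A csc A (using Quotient identities)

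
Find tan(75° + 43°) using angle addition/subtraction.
tan(75° + 43°) = (tan 75° + tan 43°)/(1 - tan 75° tan 43°) = -1.881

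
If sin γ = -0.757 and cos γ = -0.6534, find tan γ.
tan γ = sin γ / cos γ = 1.159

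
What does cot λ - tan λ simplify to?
cot λ - tan λ = 2 cot(2λ) (using Double angle)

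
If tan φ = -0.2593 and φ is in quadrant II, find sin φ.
sin φ = 0.251 (using tan²φ + 1 = sec²φ)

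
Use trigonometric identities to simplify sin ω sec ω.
sin ω sec ω = tan ω (using Reciprocal + quotient)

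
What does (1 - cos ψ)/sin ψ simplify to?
(1 - cos ψ)/sin ψ = tan(ψ/2) (using Half angle)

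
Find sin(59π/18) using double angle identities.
sin(59π/18) = 2 sin 59π/36 cos 59π/36 = -0.766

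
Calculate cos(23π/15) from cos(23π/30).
cos(23π/15) = cos²23π/30 - sin²23π/30 = 0.1045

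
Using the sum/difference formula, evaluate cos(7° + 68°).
cos(7° + 68°) = cos 7° cos 68° - sin 7° sin 68° = (√6-√2)/4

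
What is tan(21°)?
tan(21°) = 0.3839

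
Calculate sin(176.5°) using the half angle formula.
sin(176.5°) = √((1 - cos 353°)/2) = 0.06105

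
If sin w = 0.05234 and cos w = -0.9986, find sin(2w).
sin(2w) = 2 sin w cos w = -0.1045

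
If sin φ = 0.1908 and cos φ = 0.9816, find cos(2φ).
cos(2φ) = cos²φ - sin²φ = 0.9271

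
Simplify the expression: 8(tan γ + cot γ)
8(tan γ + cot γ) = 8(sec γ csc γ) (using Quotient identities)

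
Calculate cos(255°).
cos(255°) = -(√6-√2)/4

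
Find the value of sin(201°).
sin(201°) = -0.3584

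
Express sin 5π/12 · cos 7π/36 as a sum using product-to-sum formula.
sin 5π/12 cos 7π/36 = (1/2)[sin(5π/12+7π/36) + sin(5π/12-7π/36)]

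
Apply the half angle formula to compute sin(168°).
sin(168°) = √((1 - cos 336°)/2) = 0.2079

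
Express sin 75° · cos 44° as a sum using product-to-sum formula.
sin 75° cos 44° = (1/2)[sin(75°+44°) + sin(75°-44°)]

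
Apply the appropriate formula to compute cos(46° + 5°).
cos(46° + 5°) = cos 46° cos 5° - sin 46° sin 5° = 0.6293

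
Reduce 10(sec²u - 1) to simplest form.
10(sec²u - 1) = 10(tan²u) (using Pythagorean identity)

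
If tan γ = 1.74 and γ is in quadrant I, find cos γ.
cos γ = 0.4983 (using tan²γ + 1 = sec²γ)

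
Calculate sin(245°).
sin(245°) = -0.9063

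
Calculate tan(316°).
tan(316°) = -0.9657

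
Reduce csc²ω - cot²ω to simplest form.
csc²ω - cot²ω = 1 (using Pythagorean identity)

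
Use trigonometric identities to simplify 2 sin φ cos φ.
2 sin φ cos φ = sin(2φ) (using Double angle)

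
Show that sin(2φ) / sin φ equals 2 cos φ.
LHS = 2 sin φ cos φ / sin φ = 2 cos φ = RHS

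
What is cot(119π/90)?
cot(119π/90) = 0.6249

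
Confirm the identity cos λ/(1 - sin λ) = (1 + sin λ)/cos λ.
RHS = (1 + sin λ)(1 - sin λ) / (cos λ(1 - sin λ)) = (1 - sin²λ) / (cos λ(1 - sin λ)) = cos²λ / (cos λ(1 - sin λ)) = cos λ/(1 - sin λ) = LHS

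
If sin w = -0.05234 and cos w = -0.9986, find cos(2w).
cos(2w) = cos²w - sin²w = 0.9945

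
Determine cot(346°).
cot(346°) = -4.011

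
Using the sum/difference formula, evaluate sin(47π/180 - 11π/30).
sin(47π/180 - 11π/30) = sin 47π/180 cos 11π/30 - cos 47π/180 sin 11π/30 = -0.3256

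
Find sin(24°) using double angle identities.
sin(24°) = 2 sin 12° cos 12° = 0.4067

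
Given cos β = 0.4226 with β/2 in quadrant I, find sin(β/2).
sin(β/2) = ±√((1 - cos β)/2); positive since β/2 ∈ QI, so sin(β/2) = 0.5373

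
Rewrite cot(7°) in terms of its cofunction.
cot(7°) = tan(90° - 7°) = tan(83°)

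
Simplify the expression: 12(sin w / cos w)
12(sin w / cos w) = 12(tan w) (using Quotient identity)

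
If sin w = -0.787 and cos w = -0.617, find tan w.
tan w = sin w / cos w = 1.276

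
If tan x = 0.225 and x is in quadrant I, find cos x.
cos x = 0.9756 (using tan²x + 1 = sec²x)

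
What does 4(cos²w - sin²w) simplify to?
4(cos²w - sin²w) = 4(cos(2w)) (using Double angle)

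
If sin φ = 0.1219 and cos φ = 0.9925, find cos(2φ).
cos(2φ) = cos²φ - sin²φ = 0.9702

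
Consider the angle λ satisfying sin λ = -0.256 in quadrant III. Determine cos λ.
cos λ = ±√(1 - sin²λ) = -0.9667 (negative in QIII)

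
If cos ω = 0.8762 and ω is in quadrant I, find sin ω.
sin ω = 0.4819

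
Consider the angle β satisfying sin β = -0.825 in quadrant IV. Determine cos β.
cos β = √(1 - sin²β) = 0.5651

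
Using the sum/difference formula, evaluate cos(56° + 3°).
cos(56° + 3°) = cos 56° cos 3° - sin 56° sin 3° = 0.515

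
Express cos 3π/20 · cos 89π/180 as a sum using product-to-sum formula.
cos 3π/20 cos 89π/180 = (1/2)[cos(3π/20-89π/180) + cos(3π/20+89π/180)]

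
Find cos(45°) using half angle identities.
cos(45°) = √((1 + cos 90°)/2) = √2/2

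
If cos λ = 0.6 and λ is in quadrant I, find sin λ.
sin λ = 0.8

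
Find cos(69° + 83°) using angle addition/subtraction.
cos(69° + 83°) = cos 69° cos 83° - sin 69° sin 83° = -0.8829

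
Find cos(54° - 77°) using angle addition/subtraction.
cos(54° - 77°) = cos 54° cos 77° + sin 54° sin 77° = 0.9205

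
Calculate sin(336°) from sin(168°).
sin(336°) = 2 sin 168° cos 168° = -0.4067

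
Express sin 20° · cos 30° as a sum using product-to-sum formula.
sin 20° cos 30° = (1/2)[sin(20°+30°) + sin(20°-30°)]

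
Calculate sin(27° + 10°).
sin(27° + 10°) = sin 27° cos 10° + cos 27° sin 10° = 0.6018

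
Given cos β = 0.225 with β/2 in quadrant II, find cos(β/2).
cos(β/2) = ±√((1 + cos β)/2); negative since β/2 ∈ QII, so cos(β/2) = -0.7826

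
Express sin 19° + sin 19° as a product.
sin 19° + sin 19° = 2 sin(19°) cos(0°)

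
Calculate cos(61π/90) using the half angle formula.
cos(61π/90) = -√((1 + cos 61π/45)/2) = -0.5299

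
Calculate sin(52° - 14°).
sin(52° - 14°) = sin 52° cos 14° - cos 52° sin 14° = 0.6157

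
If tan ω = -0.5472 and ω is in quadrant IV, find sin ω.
sin ω = -0.48 (using tan²ω + 1 = sec²ω)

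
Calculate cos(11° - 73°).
cos(11° - 73°) = cos 11° cos 73° + sin 11° sin 73° = 0.4695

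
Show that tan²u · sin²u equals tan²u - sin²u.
RHS = sin²u/cos²u - sin²u = sin²u(1/cos²u - 1) = sin²u · (1 - cos²u)/cos²u = sin²u · sin²u/cos²u = sin²u · tan²u = LHS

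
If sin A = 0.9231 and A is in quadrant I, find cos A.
cos A = 0.3846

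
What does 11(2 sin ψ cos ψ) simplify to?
11(2 sin ψ cos ψ) = 11(sin(2ψ)) (using Double angle)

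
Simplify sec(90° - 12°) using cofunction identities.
sec(90° - 12°) = csc(12°)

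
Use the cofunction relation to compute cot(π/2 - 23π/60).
cot(π/2 - 23π/60) = tan(23π/60) = 2.605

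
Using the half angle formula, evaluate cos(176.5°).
cos(176.5°) = -√((1 + cos 353°)/2) = -0.9981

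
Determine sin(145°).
sin(145°) = 0.5736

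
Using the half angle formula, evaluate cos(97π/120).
cos(97π/120) = -√((1 + cos 97π/60)/2) = -0.8241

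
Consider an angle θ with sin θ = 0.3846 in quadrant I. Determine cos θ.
cos θ = √(1 - sin²θ) = 0.9231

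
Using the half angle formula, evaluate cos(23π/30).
cos(23π/30) = -√((1 + cos 23π/15)/2) = -0.7431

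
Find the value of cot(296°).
cot(296°) = -0.4877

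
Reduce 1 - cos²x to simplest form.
1 - cos²x = sin²x (using Pythagorean identity)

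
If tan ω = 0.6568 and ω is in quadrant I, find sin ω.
sin ω = 0.549 (using tan²ω + 1 = sec²ω)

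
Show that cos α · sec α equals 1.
LHS = cos α · (1/cos α) = 1 = RHS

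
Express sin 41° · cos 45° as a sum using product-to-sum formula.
sin 41° cos 45° = (1/2)[sin(41°+45°) + sin(41°-45°)]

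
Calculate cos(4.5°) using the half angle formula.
cos(4.5°) = √((1 + cos 9°)/2) = 0.9969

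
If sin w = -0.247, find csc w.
csc w = 1/sin w = -4.049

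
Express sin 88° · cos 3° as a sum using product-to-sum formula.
sin 88° cos 3° = (1/2)[sin(88°+3°) + sin(88°-3°)]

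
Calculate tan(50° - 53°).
tan(50° - 53°) = (tan 50° - tan 53°)/(1 + tan 50° tan 53°) = -0.05241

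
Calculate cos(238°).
cos(238°) = -0.5299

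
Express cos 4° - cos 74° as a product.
cos 4° - cos 74° = -2 sin(39°) sin(-35°)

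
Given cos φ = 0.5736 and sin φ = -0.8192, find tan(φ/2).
tan(φ/2) = sin φ / (1 + cos φ) = -0.5206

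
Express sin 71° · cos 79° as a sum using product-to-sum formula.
sin 71° cos 79° = (1/2)[sin(71°+79°) + sin(71°-79°)]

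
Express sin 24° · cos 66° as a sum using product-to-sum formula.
sin 24° cos 66° = (1/2)[sin(24°+66°) + sin(24°-66°)]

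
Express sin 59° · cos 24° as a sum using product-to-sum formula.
sin 59° cos 24° = (1/2)[sin(59°+24°) + sin(59°-24°)]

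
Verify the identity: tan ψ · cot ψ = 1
LHS = (sin ψ/cos ψ) · (cos ψ/sin ψ) = 1 = RHS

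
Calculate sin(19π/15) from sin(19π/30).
sin(19π/15) = 2 sin 19π/30 cos 19π/30 = -0.7431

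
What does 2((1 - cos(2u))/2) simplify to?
2((1 - cos(2u))/2) = 2(sin²u) (using Power reduction)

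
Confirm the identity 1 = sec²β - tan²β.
RHS = 1/cos²β - sin²β/cos²β = (1 - sin²β)/cos²β = cos²β/cos²β = 1 = LHS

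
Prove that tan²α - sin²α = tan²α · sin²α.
LHS = sin²α/cos²α - sin²α = sin²α(1/cos²α - 1) = sin²α · (1 - cos²α)/cos²α = sin²α · sin²α/cos²α = sin²α · tan²α = RHS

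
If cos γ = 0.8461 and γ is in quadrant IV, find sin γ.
sin γ = -0.533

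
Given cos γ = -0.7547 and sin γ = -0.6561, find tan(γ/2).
tan(γ/2) = sin γ / (1 + cos γ) = -2.675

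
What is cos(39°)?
cos(39°) = 0.7771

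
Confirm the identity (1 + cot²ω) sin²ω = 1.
LHS = csc²ω · sin²ω = (1/sin²ω) · sin²ω = 1 = RHS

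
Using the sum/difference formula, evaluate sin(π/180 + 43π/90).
sin(π/180 + 43π/90) = sin π/180 cos 43π/90 + cos π/180 sin 43π/90 = 0.9986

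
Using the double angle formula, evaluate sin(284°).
sin(284°) = 2 sin 142° cos 142° = -0.9703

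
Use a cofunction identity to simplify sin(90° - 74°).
sin(90° - 74°) = cos(74°)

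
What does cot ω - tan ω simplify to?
cot ω - tan ω = 2 cot(2ω) (using Double angle)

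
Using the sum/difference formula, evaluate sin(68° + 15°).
sin(68° + 15°) = sin 68° cos 15° + cos 68° sin 15° = 0.9925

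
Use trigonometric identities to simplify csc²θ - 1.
csc²θ - 1 = cot²θ (using Pythagorean identity)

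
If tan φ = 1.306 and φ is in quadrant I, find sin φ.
sin φ = 0.794 (using tan²φ + 1 = sec²φ)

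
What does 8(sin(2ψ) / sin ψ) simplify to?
8(sin(2ψ) / sin ψ) = 8(2 cos ψ) (using Double angle)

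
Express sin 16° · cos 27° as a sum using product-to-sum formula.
sin 16° cos 27° = (1/2)[sin(16°+27°) + sin(16°-27°)]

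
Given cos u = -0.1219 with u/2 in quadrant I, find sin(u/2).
sin(u/2) = ±√((1 - cos u)/2); positive since u/2 ∈ QI, so sin(u/2) = 0.749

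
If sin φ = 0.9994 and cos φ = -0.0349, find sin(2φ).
sin(2φ) = 2 sin φ cos φ = -0.06976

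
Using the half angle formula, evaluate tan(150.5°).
tan(150.5°) = sin 301° / (1 + cos 301°) = -0.5658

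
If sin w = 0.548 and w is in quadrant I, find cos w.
cos w = 0.8365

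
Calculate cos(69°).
cos(69°) = 0.3584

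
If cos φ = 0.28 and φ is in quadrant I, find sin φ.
sin φ = 0.96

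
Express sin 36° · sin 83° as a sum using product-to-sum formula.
sin 36° sin 83° = (1/2)[cos(36°-83°) - cos(36°+83°)]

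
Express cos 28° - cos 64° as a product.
cos 28° - cos 64° = -2 sin(46°) sin(-18°)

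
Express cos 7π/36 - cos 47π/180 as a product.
cos 7π/36 - cos 47π/180 = -2 sin(41π/180) sin(-π/30)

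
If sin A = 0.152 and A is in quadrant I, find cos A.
cos A = 0.9884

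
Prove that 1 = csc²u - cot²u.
RHS = 1/sin²u - cos²u/sin²u = (1 - cos²u)/sin²u = sin²u/sin²u = 1 = LHS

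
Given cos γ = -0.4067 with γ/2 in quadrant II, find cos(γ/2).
cos(γ/2) = ±√((1 + cos γ)/2); negative since γ/2 ∈ QII, so cos(γ/2) = -0.5447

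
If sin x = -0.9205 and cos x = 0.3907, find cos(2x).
cos(2x) = cos²x - sin²x = -0.6947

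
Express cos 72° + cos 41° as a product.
cos 72° + cos 41° = 2 cos(56.5°) cos(15.5°)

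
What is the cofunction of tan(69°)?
tan(69°) = cot(90° - 69°) = cot(21°)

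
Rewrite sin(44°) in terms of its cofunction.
sin(44°) = cos(90° - 44°) = cos(46°)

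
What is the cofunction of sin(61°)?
sin(61°) = cos(90° - 61°) = cos(29°)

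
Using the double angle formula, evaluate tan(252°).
tan(252°) = 2 tan 126° / (1 - tan²126°) = 3.078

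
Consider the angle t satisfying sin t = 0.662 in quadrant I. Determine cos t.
cos t = √(1 - sin²t) = 0.7495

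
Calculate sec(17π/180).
sec(17π/180) = 1.046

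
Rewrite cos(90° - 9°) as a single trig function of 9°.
cos(90° - 9°) = sin(9°)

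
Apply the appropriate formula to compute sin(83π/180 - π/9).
sin(83π/180 - π/9) = sin 83π/180 cos π/9 - cos 83π/180 sin π/9 = 0.891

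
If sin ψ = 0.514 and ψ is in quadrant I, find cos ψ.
cos ψ = 0.8578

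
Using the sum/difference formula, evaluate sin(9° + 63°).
sin(9° + 63°) = sin 9° cos 63° + cos 9° sin 63° = 0.9511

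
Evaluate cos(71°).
cos(71°) = 0.3256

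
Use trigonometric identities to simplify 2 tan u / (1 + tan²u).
2 tan u / (1 + tan²u) = sin(2u) (using Double angle)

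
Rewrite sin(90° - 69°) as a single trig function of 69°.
sin(90° - 69°) = cos(69°)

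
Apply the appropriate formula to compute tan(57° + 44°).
tan(57° + 44°) = (tan 57° + tan 44°)/(1 - tan 57° tan 44°) = -5.145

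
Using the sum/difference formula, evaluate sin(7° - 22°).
sin(7° - 22°) = sin 7° cos 22° - cos 7° sin 22° = -(√6-√2)/4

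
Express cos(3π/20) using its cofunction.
cos(3π/20) = sin(π/2 - 3π/20) = sin(7π/20)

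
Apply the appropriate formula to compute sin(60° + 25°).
sin(60° + 25°) = sin 60° cos 25° + cos 60° sin 25° = 0.9962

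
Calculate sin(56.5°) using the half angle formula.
sin(56.5°) = √((1 - cos 113°)/2) = 0.8339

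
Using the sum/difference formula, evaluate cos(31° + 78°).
cos(31° + 78°) = cos 31° cos 78° - sin 31° sin 78° = -0.3256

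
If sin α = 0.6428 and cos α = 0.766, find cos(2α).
cos(2α) = cos²α - sin²α = 0.1736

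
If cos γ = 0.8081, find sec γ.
sec γ = 1/cos γ = 1.237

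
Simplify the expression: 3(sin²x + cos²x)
3(sin²x + cos²x) = 3 (using Pythagorean identity)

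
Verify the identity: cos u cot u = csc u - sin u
RHS = 1/sin u - sin u = (1 - sin²u)/sin u = cos²u/sin u = cos u · (cos u/sin u) = cos u cot u = LHS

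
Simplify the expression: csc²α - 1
csc²α - 1 = cot²α (using Pythagorean identity)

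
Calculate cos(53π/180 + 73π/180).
cos(53π/180 + 73π/180) = cos 53π/180 cos 73π/180 - sin 53π/180 sin 73π/180 = -0.5878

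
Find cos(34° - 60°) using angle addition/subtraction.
cos(34° - 60°) = cos 34° cos 60° + sin 34° sin 60° = 0.8988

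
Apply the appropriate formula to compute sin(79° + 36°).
sin(79° + 36°) = sin 79° cos 36° + cos 79° sin 36° = 0.9063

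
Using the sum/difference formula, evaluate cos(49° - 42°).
cos(49° - 42°) = cos 49° cos 42° + sin 49° sin 42° = 0.9925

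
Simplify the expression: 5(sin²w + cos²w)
5(sin²w + cos²w) = 5 (using Pythagorean identity)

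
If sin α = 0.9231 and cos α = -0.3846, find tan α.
tan α = sin α / cos α = -2.4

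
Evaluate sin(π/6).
sin(π/6) = 1/2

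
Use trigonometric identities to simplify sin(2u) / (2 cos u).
sin(2u) / (2 cos u) = sin u (using Double angle)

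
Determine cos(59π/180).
cos(59π/180) = 0.515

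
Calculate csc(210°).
csc(210°) = -2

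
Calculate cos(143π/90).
cos(143π/90) = 0.2756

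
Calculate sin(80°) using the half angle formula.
sin(80°) = √((1 - cos 160°)/2) = 0.9848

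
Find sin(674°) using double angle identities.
sin(674°) = 2 sin 337° cos 337° = -0.7193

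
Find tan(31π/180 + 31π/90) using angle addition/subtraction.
tan(31π/180 + 31π/90) = (tan 31π/180 + tan 31π/90)/(1 - tan 31π/180 tan 31π/90) = -19.08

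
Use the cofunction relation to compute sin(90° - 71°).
sin(90° - 71°) = cos(71°) = 0.3256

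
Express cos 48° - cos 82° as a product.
cos 48° - cos 82° = -2 sin(65°) sin(-17°)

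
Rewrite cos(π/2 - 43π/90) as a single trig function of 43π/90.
cos(π/2 - 43π/90) = sin(43π/90)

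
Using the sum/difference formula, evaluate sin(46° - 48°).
sin(46° - 48°) = sin 46° cos 48° - cos 46° sin 48° = -0.0349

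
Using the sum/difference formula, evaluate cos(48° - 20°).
cos(48° - 20°) = cos 48° cos 20° + sin 48° sin 20° = 0.8829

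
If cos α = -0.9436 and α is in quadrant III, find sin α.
sin α = -0.3311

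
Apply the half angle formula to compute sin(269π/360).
sin(269π/360) = √((1 - cos 269π/180)/2) = 0.7133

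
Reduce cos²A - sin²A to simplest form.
cos²A - sin²A = cos(2A) (using Double angle)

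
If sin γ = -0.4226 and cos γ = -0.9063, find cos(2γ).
cos(2γ) = cos²γ - sin²γ = 0.6428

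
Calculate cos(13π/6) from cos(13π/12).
cos(13π/6) = cos²13π/12 - sin²13π/12 = √3/2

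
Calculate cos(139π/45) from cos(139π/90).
cos(139π/45) = cos²139π/90 - sin²139π/90 = -0.9613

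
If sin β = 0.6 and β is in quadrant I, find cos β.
cos β = 0.8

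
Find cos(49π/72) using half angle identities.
cos(49π/72) = -√((1 + cos 49π/36)/2) = -0.5373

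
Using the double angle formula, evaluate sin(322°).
sin(322°) = 2 sin 161° cos 161° = -0.6157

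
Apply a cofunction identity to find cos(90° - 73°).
cos(90° - 73°) = sin(73°) = 0.9563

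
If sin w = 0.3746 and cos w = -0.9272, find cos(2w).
cos(2w) = cos²w - sin²w = 0.7194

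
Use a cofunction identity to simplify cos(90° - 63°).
cos(90° - 63°) = sin(63°)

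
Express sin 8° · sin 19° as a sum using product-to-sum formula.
sin 8° sin 19° = (1/2)[cos(8°-19°) - cos(8°+19°)]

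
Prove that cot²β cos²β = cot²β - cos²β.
RHS = cos²β/sin²β - cos²β = cos²β(1/sin²β - 1) = cos²β · (1 - sin²β)/sin²β = cos²β · cos²β/sin²β = cos²β · cot²β = LHS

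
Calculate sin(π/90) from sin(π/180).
sin(π/90) = 2 sin π/180 cos π/180 = 0.0349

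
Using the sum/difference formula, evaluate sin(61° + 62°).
sin(61° + 62°) = sin 61° cos 62° + cos 61° sin 62° = 0.8387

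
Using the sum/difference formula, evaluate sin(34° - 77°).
sin(34° - 77°) = sin 34° cos 77° - cos 34° sin 77° = -0.682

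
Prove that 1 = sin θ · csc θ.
RHS = sin θ · (1/sin θ) = 1 = LHS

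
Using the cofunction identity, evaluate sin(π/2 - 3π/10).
sin(π/2 - 3π/10) = cos(3π/10) = 0.5878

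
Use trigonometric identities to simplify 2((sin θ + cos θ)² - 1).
2((sin θ + cos θ)² - 1) = 2(sin(2θ)) (using Pythagorean + double angle)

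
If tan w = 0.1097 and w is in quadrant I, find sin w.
sin w = 0.109 (using tan²w + 1 = sec²w)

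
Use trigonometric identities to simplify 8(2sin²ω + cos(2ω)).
8(2sin²ω + cos(2ω)) = 8 (using Double angle)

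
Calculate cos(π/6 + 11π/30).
cos(π/6 + 11π/30) = cos π/6 cos 11π/30 - sin π/6 sin 11π/30 = -0.1045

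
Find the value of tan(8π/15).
tan(8π/15) = -9.514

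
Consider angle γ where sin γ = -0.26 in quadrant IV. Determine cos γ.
cos γ = √(1 - sin²γ) = 0.9656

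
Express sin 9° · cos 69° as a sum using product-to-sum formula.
sin 9° cos 69° = (1/2)[sin(9°+69°) + sin(9°-69°)]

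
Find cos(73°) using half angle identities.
cos(73°) = √((1 + cos 146°)/2) = 0.2924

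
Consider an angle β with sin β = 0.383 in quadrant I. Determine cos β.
cos β = √(1 - sin²β) = 0.9237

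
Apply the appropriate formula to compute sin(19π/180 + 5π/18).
sin(19π/180 + 5π/18) = sin 19π/180 cos 5π/18 + cos 19π/180 sin 5π/18 = 0.9336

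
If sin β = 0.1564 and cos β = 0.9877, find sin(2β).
sin(2β) = 2 sin β cos β = 0.309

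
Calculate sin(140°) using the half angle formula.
sin(140°) = √((1 - cos 280°)/2) = 0.6428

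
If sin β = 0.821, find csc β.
csc β = 1/sin β = 1.218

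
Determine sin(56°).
sin(56°) = 0.829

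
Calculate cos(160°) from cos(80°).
cos(160°) = 1 - 2sin²80° = -0.9397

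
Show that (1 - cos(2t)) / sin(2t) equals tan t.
LHS = 2sin²t / (2 sin t cos t) = sin t/cos t = tan t = RHS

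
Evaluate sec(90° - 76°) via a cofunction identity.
sec(90° - 76°) = csc(76°) = 1.031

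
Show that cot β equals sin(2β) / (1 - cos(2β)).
RHS = 2 sin β cos β / (2sin²β) = cos β/sin β = cot β = LHS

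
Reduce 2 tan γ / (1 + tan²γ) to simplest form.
2 tan γ / (1 + tan²γ) = sin(2γ) (using Double angle)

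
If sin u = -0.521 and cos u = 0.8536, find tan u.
tan u = sin u / cos u = -0.6104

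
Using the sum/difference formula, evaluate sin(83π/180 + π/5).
sin(83π/180 + π/5) = sin 83π/180 cos π/5 + cos 83π/180 sin π/5 = 0.8746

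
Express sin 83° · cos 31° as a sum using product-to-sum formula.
sin 83° cos 31° = (1/2)[sin(83°+31°) + sin(83°-31°)]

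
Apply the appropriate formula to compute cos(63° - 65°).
cos(63° - 65°) = cos 63° cos 65° + sin 63° sin 65° = 0.9994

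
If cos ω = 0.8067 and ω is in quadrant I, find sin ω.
sin ω = 0.591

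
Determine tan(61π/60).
tan(61π/60) = 0.05241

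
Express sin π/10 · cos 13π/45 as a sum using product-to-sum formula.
sin π/10 cos 13π/45 = (1/2)[sin(π/10+13π/45) + sin(π/10-13π/45)]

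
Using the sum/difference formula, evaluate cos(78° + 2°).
cos(78° + 2°) = cos 78° cos 2° - sin 78° sin 2° = 0.1736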